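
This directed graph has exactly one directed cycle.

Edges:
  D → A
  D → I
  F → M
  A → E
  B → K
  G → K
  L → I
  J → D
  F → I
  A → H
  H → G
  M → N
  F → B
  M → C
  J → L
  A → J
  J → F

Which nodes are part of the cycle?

DFS with gray/black marking from A:
A gray
  J gray
    D gray
      I gray
      I black
      D→A: A is gray → back edge
Back edge closes the cycle A → J → D → A; its vertices are {A, D, J}.

A, D, J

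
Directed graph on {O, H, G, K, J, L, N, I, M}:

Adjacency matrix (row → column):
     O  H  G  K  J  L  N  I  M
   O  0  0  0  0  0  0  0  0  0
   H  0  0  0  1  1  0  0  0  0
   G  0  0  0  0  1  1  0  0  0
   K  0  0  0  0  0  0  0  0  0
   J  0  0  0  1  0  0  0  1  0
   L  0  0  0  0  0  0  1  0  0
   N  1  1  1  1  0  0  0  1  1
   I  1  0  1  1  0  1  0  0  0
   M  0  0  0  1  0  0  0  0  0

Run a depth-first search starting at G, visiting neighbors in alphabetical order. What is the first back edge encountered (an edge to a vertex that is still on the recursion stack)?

DFS from G (visiting neighbors in alphabetical order); mark gray on enter, black on exit:
G gray
  J gray
    I gray
      I→G: G is gray → back edge
First back edge: I → G.

I->G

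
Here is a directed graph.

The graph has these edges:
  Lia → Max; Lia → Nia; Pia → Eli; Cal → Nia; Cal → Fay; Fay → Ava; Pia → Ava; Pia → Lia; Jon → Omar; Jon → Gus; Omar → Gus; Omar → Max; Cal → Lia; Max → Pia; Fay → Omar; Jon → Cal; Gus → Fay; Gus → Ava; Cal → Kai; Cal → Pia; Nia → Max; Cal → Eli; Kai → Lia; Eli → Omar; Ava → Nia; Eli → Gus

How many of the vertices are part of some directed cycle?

9

A vertex is on a directed cycle iff it belongs to a strongly connected component of size ≥ 2 (or has a self-loop).
The vertices on cycles are {Ava, Eli, Fay, Gus, Lia, Max, Nia, Pia, Omar} — 9 in total.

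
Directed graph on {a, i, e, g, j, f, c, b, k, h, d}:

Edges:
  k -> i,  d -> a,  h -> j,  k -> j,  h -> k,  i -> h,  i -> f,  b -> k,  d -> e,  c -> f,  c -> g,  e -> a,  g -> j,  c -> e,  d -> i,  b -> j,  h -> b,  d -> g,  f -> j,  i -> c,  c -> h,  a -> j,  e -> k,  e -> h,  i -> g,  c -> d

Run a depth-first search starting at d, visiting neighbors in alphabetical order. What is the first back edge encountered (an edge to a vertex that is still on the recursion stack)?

c->d

DFS from d (visiting neighbors in alphabetical order); mark gray on enter, black on exit:
d gray
  a gray
    j gray
    j black
  a black
  e gray
    e→a: a black — skip
    h gray
      b gray
        b→j: j black — skip
        k gray
          i gray
            c gray
              c→d: d is gray → back edge
First back edge: c → d.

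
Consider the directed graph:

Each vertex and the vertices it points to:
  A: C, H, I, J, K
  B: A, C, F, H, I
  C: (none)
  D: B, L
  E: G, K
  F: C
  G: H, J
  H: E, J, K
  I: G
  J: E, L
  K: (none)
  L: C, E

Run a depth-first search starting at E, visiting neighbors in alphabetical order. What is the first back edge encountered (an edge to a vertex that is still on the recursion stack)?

H→E

DFS from E (visiting neighbors in alphabetical order); mark gray on enter, black on exit:
E gray
  G gray
    H gray
      H→E: E is gray → back edge
First back edge: H → E.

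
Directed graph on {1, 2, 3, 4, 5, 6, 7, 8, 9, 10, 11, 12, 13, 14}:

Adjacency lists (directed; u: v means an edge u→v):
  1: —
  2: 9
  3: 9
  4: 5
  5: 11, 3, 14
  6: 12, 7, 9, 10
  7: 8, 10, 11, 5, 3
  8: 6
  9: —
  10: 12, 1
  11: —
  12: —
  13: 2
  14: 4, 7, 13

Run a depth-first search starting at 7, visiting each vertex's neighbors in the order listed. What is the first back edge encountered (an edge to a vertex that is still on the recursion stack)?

DFS from 7 (visiting each vertex's neighbors in the order listed); mark gray on enter, black on exit:
7 gray
  8 gray
    6 gray
      12 gray
      12 black
      6→7: 7 is gray → back edge
First back edge: 6 → 7.

6->7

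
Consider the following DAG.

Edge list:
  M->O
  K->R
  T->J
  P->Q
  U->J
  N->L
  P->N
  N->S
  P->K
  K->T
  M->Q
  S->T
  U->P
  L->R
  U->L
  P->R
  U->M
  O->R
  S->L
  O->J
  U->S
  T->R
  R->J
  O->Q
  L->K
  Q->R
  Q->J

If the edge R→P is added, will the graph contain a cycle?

Yes

Adding R→P creates a cycle iff P can already reach R.
Path from P: P → R.
So P → … → R → P is a cycle.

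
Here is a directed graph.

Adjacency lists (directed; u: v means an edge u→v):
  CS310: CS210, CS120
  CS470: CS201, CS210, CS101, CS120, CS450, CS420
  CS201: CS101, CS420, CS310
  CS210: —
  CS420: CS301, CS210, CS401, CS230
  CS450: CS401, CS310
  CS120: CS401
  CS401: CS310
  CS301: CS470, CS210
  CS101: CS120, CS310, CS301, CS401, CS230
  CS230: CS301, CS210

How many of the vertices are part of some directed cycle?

A vertex is on a directed cycle iff it belongs to a strongly connected component of size ≥ 2 (or has a self-loop).
The vertices on cycles are {CS101, CS120, CS201, CS230, CS301, CS310, CS401, CS420, CS470} — 9 in total.

9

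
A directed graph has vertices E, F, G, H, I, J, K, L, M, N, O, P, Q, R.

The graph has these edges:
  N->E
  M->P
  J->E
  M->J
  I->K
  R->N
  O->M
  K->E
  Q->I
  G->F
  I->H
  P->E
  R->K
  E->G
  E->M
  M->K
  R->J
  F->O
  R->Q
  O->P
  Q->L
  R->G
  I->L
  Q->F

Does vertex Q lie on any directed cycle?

Q lies on a cycle iff there is a path from Q back to itself.
Exploring from Q, it never reaches itself; equivalently, its strongly connected component is a singleton.

No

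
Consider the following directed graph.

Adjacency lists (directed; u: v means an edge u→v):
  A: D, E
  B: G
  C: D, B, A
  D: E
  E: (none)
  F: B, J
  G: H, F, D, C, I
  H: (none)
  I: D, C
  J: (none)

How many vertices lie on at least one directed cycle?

5

A vertex is on a directed cycle iff it belongs to a strongly connected component of size ≥ 2 (or has a self-loop).
The vertices on cycles are {B, C, F, G, I} — 5 in total.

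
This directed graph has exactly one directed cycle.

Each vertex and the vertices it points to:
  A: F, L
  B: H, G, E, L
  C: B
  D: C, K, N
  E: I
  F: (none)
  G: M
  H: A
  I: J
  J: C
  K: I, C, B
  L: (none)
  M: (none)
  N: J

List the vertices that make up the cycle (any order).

B, C, E, I, J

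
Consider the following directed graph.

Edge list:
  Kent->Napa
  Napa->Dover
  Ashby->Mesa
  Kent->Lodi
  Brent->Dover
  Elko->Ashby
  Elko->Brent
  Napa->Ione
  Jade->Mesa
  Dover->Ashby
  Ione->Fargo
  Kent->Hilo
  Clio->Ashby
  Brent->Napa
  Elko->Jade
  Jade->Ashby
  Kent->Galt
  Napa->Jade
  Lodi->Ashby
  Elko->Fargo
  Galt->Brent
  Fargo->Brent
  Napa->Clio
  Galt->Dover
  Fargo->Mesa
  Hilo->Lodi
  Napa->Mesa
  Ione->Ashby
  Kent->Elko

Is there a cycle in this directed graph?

Yes

DFS with white/gray/black marking, starting from Jade:
Jade gray
  Mesa gray
  Mesa black
  Ashby gray
    Ashby→Mesa: Mesa black — skip
  Ashby black
Jade black
Fargo gray
  Fargo→Mesa: Mesa black — skip
  Brent gray
    Dover gray
      Dover→Ashby: Ashby black — skip
    Dover black
    Napa gray
      Napa→Jade: Jade black — skip
      Clio gray
        Clio→Ashby: Ashby black — skip
      Clio black
      Napa→Dover: Dover black — skip
      Napa→Mesa: Mesa black — skip
      Ione gray
        Ione→Fargo: Fargo is gray → back edge
Back edge found, so a cycle exists: Fargo → Brent → Napa → Ione → Fargo.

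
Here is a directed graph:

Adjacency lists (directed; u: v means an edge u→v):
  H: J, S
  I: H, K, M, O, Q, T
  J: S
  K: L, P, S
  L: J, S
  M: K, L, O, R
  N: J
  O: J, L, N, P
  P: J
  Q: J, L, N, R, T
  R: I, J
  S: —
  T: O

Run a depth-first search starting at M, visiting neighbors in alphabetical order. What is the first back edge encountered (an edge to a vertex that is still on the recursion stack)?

I→M

DFS from M (visiting neighbors in alphabetical order); mark gray on enter, black on exit:
M gray
  K gray
    L gray
      J gray
        S gray
        S black
      J black
      L→S: S black — skip
    L black
    P gray
      P→J: J black — skip
    P black
    K→S: S black — skip
  K black
  M→L: L black — skip
  O gray
    O→J: J black — skip
    O→L: L black — skip
    N gray
      N→J: J black — skip
    N black
    O→P: P black — skip
  O black
  R gray
    I gray
      H gray
        H→J: J black — skip
        H→S: S black — skip
      H black
      I→K: K black — skip
      I→M: M is gray → back edge
First back edge: I → M.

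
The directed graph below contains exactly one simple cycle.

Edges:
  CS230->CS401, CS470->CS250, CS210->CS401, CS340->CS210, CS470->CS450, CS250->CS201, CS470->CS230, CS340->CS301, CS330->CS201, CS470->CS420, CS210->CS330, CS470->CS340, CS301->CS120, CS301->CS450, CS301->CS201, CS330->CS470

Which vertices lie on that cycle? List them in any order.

CS210, CS330, CS340, CS470

DFS with gray/black marking from CS470:
CS470 gray
  CS340 gray
    CS301 gray
      CS201 gray
      CS201 black
      CS450 gray
      CS450 black
      CS120 gray
      CS120 black
    CS301 black
    CS210 gray
      CS330 gray
        CS330→CS470: CS470 is gray → back edge
Back edge closes the cycle CS470 → CS340 → CS210 → CS330 → CS470; its vertices are {CS210, CS330, CS340, CS470}.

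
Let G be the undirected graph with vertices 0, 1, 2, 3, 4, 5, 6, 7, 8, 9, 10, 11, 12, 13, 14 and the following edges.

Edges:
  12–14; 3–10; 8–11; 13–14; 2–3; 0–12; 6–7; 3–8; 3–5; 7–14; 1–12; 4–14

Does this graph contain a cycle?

No

DFS, tracking each vertex's parent; an edge to a visited non-parent vertex closes a cycle.
Start from 0:
visit 0 (parent –)
  visit 12 (parent 0)
    visit 1 (parent 12)
      1–12: parent, skip
    12–0: parent, skip
    visit 14 (parent 12)
      visit 7 (parent 14)
        visit 6 (parent 7)
          6–7: parent, skip
        7–14: parent, skip
      visit 4 (parent 14)
        4–14: parent, skip
      visit 13 (parent 14)
        13–14: parent, skip
      14–12: parent, skip
visit 2 (parent –)
  visit 3 (parent 2)
    visit 8 (parent 3)
      8–3: parent, skip
      visit 11 (parent 8)
        11–8: parent, skip
    visit 10 (parent 3)
      10–3: parent, skip
    3–2: parent, skip
    visit 5 (parent 3)
      5–3: parent, skip
visit 9 (parent –)
No non-parent visited neighbor found — the graph is a forest.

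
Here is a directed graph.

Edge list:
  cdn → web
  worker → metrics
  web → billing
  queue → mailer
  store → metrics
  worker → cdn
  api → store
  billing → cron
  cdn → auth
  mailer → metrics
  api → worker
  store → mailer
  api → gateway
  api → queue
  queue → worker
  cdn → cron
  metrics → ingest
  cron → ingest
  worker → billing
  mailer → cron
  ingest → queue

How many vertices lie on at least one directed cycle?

A vertex is on a directed cycle iff it belongs to a strongly connected component of size ≥ 2 (or has a self-loop).
The vertices on cycles are {cdn, web, cron, queue, ingest, mailer, worker, billing, metrics} — 9 in total.

9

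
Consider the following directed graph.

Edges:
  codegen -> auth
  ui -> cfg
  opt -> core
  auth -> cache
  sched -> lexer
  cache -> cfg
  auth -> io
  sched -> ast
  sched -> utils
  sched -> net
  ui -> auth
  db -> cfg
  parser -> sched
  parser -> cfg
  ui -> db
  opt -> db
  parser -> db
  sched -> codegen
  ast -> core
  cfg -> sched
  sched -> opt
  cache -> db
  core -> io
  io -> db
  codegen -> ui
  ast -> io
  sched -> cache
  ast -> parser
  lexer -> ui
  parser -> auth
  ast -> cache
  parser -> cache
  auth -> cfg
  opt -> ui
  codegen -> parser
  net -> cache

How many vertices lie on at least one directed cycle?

14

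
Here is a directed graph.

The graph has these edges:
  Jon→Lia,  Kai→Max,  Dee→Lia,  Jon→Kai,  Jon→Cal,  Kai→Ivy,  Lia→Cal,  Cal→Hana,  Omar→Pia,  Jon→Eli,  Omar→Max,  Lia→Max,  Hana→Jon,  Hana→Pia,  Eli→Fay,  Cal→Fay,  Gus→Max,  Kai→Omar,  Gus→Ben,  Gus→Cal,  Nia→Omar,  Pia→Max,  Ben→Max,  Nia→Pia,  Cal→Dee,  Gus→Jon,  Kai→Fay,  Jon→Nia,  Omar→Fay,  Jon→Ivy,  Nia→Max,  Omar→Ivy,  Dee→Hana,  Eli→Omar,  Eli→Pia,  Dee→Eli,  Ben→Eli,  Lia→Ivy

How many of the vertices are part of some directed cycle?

A vertex is on a directed cycle iff it belongs to a strongly connected component of size ≥ 2 (or has a self-loop).
The vertices on cycles are {Cal, Dee, Jon, Lia, Hana} — 5 in total.

5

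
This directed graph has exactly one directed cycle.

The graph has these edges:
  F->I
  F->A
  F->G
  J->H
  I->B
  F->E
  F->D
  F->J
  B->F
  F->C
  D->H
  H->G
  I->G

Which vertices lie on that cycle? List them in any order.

B, F, I

DFS with gray/black marking from F:
F gray
  E gray
  E black
  A gray
  A black
  J gray
    H gray
      G gray
      G black
    H black
  J black
  I gray
    B gray
      B→F: F is gray → back edge
Back edge closes the cycle F → I → B → F; its vertices are {B, F, I}.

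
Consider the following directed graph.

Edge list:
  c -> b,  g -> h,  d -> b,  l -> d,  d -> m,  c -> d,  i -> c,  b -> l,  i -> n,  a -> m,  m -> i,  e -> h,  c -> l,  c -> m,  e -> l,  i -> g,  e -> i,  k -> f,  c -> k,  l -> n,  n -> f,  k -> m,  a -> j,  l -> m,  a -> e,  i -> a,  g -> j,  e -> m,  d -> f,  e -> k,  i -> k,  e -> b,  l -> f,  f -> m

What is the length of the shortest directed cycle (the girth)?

3

For each vertex v, BFS finds the shortest path from v back to v.
The shortest such closed walk is i → k → m → i, length 3.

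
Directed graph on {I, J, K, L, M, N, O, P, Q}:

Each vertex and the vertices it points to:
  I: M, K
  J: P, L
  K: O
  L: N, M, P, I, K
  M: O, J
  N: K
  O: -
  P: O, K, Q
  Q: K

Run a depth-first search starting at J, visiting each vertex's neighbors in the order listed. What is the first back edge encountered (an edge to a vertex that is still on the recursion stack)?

M→J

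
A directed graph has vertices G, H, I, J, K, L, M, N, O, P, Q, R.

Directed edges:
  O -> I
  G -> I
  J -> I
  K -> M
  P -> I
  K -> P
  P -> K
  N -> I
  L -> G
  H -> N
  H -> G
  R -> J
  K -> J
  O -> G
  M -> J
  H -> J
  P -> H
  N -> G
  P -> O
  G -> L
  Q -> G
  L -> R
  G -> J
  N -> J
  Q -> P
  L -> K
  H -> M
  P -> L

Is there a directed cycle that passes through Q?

No

Q lies on a cycle iff there is a path from Q back to itself.
Exploring from Q, it never reaches itself; equivalently, its strongly connected component is a singleton.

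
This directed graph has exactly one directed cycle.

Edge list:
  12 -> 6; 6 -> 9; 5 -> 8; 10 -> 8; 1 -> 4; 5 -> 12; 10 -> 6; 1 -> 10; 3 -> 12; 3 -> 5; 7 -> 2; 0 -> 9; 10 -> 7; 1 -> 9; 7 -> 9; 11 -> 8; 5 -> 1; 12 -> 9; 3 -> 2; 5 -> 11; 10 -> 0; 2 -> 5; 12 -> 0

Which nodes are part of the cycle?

DFS with gray/black marking from 5:
5 gray
  8 gray
  8 black
  11 gray
    11→8: 8 black — skip
  11 black
  12 gray
    9 gray
    9 black
    0 gray
      0→9: 9 black — skip
    0 black
    6 gray
      6→9: 9 black — skip
    6 black
  12 black
  1 gray
    1→9: 9 black — skip
    4 gray
    4 black
    10 gray
      10→6: 6 black — skip
      7 gray
        7→9: 9 black — skip
        2 gray
          2→5: 5 is gray → back edge
Back edge closes the cycle 5 → 1 → 10 → 7 → 2 → 5; its vertices are {1, 2, 5, 7, 10}.

1, 2, 5, 7, 10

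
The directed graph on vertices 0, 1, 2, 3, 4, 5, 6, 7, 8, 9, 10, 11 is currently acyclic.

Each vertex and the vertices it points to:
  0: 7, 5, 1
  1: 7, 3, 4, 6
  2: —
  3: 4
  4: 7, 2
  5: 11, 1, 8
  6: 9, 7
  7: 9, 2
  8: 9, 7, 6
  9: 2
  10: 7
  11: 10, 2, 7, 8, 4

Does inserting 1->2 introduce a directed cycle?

No

Adding 1→2 creates a cycle iff 2 can already reach 1.
Explore from 2: no path reaches 1. The graph stays acyclic.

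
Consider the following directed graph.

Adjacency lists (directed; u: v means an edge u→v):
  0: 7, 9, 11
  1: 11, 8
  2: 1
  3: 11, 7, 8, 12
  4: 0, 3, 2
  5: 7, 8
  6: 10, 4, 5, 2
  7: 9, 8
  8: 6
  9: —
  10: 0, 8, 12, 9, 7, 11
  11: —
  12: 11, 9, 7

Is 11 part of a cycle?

No

11 lies on a cycle iff there is a path from 11 back to itself.
Exploring from 11, it never reaches itself; equivalently, its strongly connected component is a singleton.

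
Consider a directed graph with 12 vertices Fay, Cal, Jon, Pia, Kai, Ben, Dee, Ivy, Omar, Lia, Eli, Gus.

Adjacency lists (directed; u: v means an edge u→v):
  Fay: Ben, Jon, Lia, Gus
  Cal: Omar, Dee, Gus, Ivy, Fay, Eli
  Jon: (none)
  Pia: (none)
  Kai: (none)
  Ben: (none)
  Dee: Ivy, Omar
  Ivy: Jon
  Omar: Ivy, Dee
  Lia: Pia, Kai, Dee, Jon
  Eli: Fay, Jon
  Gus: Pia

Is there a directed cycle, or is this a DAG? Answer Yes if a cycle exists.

DFS with white/gray/black marking, starting from Omar:
Omar gray
  Ivy gray
    Jon gray
    Jon black
  Ivy black
  Dee gray
    Dee→Ivy: Ivy black — skip
    Dee→Omar: Omar is gray → back edge
Back edge found, so a cycle exists: Omar → Dee → Omar.

Yes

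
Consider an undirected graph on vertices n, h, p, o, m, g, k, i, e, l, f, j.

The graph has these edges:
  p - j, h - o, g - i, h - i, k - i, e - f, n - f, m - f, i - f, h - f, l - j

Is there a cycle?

DFS, tracking each vertex's parent; an edge to a visited non-parent vertex closes a cycle.
Start from e:
visit e (parent –)
  visit f (parent e)
    visit n (parent f)
      n–f: parent, skip
    f–e: parent, skip
    visit m (parent f)
      m–f: parent, skip
    visit i (parent f)
      i–f: parent, skip
      visit g (parent i)
        g–i: parent, skip
      visit k (parent i)
        k–i: parent, skip
      visit h (parent i)
        visit o (parent h)
          o–h: parent, skip
        h–i: parent, skip
        h–f: f visited and ≠ parent → cycle
Cycle: f – i – h – f.

Yes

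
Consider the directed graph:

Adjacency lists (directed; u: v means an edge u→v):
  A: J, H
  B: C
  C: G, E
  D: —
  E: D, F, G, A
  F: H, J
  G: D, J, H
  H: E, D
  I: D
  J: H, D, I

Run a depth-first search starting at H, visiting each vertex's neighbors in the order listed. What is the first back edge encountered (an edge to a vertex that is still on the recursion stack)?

F→H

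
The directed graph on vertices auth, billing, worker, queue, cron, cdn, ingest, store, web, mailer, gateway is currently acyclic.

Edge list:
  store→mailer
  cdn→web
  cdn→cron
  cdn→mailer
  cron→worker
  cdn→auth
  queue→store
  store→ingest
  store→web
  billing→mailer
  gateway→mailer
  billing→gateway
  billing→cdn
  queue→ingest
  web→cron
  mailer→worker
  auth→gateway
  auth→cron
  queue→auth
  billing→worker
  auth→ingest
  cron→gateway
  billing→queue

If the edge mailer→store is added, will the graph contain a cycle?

Yes

Adding mailer→store creates a cycle iff store can already reach mailer.
Path from store: store → mailer.
So store → … → mailer → store is a cycle.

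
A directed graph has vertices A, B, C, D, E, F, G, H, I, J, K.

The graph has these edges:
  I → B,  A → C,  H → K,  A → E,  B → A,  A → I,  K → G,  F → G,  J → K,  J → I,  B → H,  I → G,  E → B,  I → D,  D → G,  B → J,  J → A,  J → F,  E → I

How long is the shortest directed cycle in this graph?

3

For each vertex v, BFS finds the shortest path from v back to v.
The shortest such closed walk is B → J → I → B, length 3.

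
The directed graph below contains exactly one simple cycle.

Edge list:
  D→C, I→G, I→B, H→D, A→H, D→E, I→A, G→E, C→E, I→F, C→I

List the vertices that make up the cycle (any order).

DFS with gray/black marking from I:
I gray
  F gray
  F black
  B gray
  B black
  G gray
    E gray
    E black
  G black
  A gray
    H gray
      D gray
        C gray
          C→E: E black — skip
          C→I: I is gray → back edge
Back edge closes the cycle I → A → H → D → C → I; its vertices are {A, C, D, H, I}.

A, C, D, H, I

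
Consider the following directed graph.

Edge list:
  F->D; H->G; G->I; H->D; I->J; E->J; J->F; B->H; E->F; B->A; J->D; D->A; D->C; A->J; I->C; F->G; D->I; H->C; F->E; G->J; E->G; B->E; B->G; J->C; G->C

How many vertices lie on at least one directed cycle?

7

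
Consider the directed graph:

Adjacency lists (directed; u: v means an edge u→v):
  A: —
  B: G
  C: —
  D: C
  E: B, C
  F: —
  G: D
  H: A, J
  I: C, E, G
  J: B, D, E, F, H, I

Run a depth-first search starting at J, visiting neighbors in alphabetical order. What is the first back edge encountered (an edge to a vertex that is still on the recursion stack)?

H→J

DFS from J (visiting neighbors in alphabetical order); mark gray on enter, black on exit:
J gray
  B gray
    G gray
      D gray
        C gray
        C black
      D black
    G black
  B black
  J→D: D black — skip
  E gray
    E→B: B black — skip
    E→C: C black — skip
  E black
  F gray
  F black
  H gray
    A gray
    A black
    H→J: J is gray → back edge
First back edge: H → J.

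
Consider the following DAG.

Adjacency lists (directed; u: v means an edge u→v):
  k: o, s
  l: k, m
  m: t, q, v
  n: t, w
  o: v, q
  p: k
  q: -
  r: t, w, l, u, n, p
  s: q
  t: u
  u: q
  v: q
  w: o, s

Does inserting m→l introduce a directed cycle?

Adding m→l creates a cycle iff l can already reach m.
Path from l: l → m.
So l → … → m → l is a cycle.

Yes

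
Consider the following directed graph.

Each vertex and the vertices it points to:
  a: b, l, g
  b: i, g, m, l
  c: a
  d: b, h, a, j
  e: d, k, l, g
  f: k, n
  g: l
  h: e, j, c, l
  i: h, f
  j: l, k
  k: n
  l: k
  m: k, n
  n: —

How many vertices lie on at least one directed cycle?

7

A vertex is on a directed cycle iff it belongs to a strongly connected component of size ≥ 2 (or has a self-loop).
The vertices on cycles are {a, b, c, d, e, h, i} — 7 in total.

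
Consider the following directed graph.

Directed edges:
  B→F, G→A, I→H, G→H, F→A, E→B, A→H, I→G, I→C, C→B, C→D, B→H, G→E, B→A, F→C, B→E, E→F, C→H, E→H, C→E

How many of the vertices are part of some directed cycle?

4

A vertex is on a directed cycle iff it belongs to a strongly connected component of size ≥ 2 (or has a self-loop).
The vertices on cycles are {B, C, E, F} — 4 in total.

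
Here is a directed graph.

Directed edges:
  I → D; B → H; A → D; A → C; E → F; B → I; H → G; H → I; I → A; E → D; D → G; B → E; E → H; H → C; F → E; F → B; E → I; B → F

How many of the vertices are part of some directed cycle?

3

A vertex is on a directed cycle iff it belongs to a strongly connected component of size ≥ 2 (or has a self-loop).
The vertices on cycles are {B, E, F} — 3 in total.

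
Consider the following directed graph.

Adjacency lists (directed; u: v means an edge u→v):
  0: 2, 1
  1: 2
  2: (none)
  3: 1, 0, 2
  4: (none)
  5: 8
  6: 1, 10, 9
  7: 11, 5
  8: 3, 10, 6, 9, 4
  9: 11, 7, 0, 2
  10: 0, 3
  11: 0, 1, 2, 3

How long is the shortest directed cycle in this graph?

For each vertex v, BFS finds the shortest path from v back to v.
The shortest such closed walk is 8 → 9 → 7 → 5 → 8, length 4.

4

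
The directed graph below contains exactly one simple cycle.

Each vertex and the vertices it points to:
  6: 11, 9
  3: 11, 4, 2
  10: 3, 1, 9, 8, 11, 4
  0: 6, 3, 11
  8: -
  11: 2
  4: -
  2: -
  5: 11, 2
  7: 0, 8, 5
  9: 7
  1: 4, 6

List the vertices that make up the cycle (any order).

0, 6, 7, 9

DFS with gray/black marking from 9:
9 gray
  7 gray
    0 gray
      6 gray
        11 gray
          2 gray
          2 black
        11 black
        6→9: 9 is gray → back edge
Back edge closes the cycle 9 → 7 → 0 → 6 → 9; its vertices are {0, 6, 7, 9}.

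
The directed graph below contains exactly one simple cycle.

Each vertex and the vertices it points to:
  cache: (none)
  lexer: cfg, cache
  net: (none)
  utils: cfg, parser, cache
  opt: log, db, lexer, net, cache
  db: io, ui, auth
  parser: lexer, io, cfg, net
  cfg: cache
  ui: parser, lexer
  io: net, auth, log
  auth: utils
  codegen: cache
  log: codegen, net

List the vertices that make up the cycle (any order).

DFS with gray/black marking from io:
io gray
  net gray
  net black
  auth gray
    utils gray
      cfg gray
        cache gray
        cache black
      cfg black
      parser gray
        lexer gray
          lexer→cfg: cfg black — skip
          lexer→cache: cache black — skip
        lexer black
        parser→io: io is gray → back edge
Back edge closes the cycle io → auth → utils → parser → io; its vertices are {io, auth, utils, parser}.

io, auth, utils, parser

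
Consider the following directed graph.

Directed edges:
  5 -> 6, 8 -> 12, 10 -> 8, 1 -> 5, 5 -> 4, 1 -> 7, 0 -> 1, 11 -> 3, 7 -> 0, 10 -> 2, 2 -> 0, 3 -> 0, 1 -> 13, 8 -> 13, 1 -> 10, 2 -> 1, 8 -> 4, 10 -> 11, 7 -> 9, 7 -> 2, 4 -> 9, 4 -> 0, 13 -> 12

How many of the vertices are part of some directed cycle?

10

A vertex is on a directed cycle iff it belongs to a strongly connected component of size ≥ 2 (or has a self-loop).
The vertices on cycles are {0, 1, 2, 3, 4, 5, 7, 8, 10, 11} — 10 in total.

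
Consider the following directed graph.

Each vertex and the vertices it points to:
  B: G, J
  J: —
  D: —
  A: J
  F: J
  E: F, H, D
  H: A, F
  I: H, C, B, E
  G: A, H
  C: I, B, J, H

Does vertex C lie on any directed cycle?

Yes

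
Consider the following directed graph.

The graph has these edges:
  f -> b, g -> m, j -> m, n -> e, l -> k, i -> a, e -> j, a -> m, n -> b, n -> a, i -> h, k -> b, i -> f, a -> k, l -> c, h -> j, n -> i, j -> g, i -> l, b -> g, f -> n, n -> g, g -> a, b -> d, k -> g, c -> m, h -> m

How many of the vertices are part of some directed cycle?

7

A vertex is on a directed cycle iff it belongs to a strongly connected component of size ≥ 2 (or has a self-loop).
The vertices on cycles are {a, b, f, g, i, k, n} — 7 in total.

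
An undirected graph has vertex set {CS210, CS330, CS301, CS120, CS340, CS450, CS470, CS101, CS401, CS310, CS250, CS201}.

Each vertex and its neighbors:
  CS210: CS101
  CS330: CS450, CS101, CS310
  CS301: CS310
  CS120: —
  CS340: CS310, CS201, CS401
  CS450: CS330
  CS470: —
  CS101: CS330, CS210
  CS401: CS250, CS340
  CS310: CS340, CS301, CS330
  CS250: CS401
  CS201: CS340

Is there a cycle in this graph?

DFS, tracking each vertex's parent; an edge to a visited non-parent vertex closes a cycle.
Start from CS101:
visit CS101 (parent –)
  visit CS330 (parent CS101)
    visit CS450 (parent CS330)
      CS450–CS330: parent, skip
    CS330–CS101: parent, skip
    visit CS310 (parent CS330)
      visit CS340 (parent CS310)
        CS340–CS310: parent, skip
        visit CS201 (parent CS340)
          CS201–CS340: parent, skip
        visit CS401 (parent CS340)
          visit CS250 (parent CS401)
            CS250–CS401: parent, skip
          CS401–CS340: parent, skip
      visit CS301 (parent CS310)
        CS301–CS310: parent, skip
      CS310–CS330: parent, skip
  visit CS210 (parent CS101)
    CS210–CS101: parent, skip
visit CS120 (parent –)
visit CS470 (parent –)
No non-parent visited neighbor found — the graph is a forest.

No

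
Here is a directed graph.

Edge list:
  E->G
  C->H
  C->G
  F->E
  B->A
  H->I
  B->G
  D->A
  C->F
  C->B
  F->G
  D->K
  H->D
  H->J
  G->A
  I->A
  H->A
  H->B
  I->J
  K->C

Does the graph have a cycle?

Yes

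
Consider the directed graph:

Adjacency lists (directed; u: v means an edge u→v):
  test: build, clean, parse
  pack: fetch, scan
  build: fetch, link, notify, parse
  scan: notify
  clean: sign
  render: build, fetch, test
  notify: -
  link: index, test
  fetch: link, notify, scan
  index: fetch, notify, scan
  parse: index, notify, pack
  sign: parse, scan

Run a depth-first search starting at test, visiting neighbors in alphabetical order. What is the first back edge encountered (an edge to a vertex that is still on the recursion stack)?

index→fetch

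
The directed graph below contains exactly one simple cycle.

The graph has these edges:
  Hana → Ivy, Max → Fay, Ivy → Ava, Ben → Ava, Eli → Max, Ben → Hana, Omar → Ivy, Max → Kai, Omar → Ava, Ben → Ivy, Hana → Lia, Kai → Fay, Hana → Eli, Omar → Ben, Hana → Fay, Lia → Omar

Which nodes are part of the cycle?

Ben, Lia, Hana, Omar

DFS with gray/black marking from Hana:
Hana gray
  Ivy gray
    Ava gray
    Ava black
  Ivy black
  Lia gray
    Omar gray
      Omar→Ivy: Ivy black — skip
      Omar→Ava: Ava black — skip
      Ben gray
        Ben→Ivy: Ivy black — skip
        Ben→Hana: Hana is gray → back edge
Back edge closes the cycle Hana → Lia → Omar → Ben → Hana; its vertices are {Ben, Lia, Hana, Omar}.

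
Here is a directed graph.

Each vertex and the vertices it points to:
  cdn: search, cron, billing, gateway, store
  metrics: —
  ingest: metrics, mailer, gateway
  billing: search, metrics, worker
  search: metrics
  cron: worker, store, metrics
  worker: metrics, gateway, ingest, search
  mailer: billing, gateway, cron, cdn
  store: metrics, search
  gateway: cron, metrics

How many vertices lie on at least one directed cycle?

A vertex is on a directed cycle iff it belongs to a strongly connected component of size ≥ 2 (or has a self-loop).
The vertices on cycles are {cdn, cron, ingest, mailer, worker, billing, gateway} — 7 in total.

7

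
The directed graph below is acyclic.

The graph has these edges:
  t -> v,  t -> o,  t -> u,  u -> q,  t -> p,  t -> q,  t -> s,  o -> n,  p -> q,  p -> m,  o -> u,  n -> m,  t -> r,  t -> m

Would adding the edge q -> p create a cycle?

Yes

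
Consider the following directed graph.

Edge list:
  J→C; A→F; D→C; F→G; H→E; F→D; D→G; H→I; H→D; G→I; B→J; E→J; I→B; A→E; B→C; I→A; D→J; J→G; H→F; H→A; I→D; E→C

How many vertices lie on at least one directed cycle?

8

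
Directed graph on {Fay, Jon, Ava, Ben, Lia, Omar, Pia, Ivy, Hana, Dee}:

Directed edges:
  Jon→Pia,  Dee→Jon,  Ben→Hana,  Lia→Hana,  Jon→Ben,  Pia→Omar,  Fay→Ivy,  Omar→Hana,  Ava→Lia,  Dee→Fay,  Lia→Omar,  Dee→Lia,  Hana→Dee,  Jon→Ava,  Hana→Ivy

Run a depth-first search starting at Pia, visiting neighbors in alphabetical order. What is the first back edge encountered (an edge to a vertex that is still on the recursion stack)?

DFS from Pia (visiting neighbors in alphabetical order); mark gray on enter, black on exit:
Pia gray
  Omar gray
    Hana gray
      Dee gray
        Fay gray
          Ivy gray
          Ivy black
        Fay black
        Jon gray
          Ava gray
            Lia gray
              Lia→Hana: Hana is gray → back edge
First back edge: Lia → Hana.

Lia→Hana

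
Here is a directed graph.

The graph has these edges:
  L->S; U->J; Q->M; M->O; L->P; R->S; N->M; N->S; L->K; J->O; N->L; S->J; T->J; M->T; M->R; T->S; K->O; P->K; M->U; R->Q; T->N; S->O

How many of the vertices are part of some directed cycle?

5

A vertex is on a directed cycle iff it belongs to a strongly connected component of size ≥ 2 (or has a self-loop).
The vertices on cycles are {M, N, Q, R, T} — 5 in total.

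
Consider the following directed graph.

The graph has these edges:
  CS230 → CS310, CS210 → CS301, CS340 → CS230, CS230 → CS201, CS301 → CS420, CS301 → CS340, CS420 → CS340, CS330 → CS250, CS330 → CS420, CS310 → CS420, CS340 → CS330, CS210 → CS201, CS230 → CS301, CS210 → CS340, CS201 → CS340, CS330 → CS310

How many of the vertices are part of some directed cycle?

7

A vertex is on a directed cycle iff it belongs to a strongly connected component of size ≥ 2 (or has a self-loop).
The vertices on cycles are {CS201, CS230, CS301, CS310, CS330, CS340, CS420} — 7 in total.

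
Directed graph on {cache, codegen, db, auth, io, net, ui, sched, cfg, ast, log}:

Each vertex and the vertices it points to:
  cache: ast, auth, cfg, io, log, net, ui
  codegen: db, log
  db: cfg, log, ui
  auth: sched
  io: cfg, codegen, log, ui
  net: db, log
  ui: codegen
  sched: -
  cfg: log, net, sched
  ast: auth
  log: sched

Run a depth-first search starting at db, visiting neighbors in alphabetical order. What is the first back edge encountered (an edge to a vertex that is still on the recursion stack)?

net->db

DFS from db (visiting neighbors in alphabetical order); mark gray on enter, black on exit:
db gray
  cfg gray
    log gray
      sched gray
      sched black
    log black
    net gray
      net→db: db is gray → back edge
First back edge: net → db.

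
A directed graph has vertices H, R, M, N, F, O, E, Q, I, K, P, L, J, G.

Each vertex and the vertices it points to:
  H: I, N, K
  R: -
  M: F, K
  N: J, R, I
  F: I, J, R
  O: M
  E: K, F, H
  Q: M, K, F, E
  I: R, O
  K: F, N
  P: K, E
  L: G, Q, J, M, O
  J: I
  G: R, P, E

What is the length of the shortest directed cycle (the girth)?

For each vertex v, BFS finds the shortest path from v back to v.
The shortest such closed walk is O → M → F → I → O, length 4.

4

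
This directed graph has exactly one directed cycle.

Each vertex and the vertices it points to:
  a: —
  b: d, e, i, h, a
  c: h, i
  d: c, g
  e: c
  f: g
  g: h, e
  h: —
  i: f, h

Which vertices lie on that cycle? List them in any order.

c, e, f, g, i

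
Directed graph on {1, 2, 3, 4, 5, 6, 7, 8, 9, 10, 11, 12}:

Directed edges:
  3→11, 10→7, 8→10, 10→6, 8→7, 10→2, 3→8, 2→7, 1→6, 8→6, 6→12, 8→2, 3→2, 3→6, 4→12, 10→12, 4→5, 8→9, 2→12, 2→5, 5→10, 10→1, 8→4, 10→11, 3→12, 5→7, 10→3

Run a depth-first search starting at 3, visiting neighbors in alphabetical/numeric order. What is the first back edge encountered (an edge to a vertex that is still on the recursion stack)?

DFS from 3 (visiting neighbors in alphabetical/numeric order); mark gray on enter, black on exit:
3 gray
  2 gray
    5 gray
      7 gray
      7 black
      10 gray
        1 gray
          6 gray
            12 gray
            12 black
          6 black
        1 black
        10→2: 2 is gray → back edge
First back edge: 10 → 2.

10->2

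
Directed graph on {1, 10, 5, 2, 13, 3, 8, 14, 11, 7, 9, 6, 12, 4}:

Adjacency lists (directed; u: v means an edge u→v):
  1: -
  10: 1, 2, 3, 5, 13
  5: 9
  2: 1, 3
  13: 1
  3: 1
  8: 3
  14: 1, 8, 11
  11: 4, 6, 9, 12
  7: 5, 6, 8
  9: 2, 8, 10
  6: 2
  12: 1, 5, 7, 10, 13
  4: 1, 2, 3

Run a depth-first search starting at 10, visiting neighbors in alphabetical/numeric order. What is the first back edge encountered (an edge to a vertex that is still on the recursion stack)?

DFS from 10 (visiting neighbors in alphabetical/numeric order); mark gray on enter, black on exit:
10 gray
  1 gray
  1 black
  2 gray
    2→1: 1 black — skip
    3 gray
      3→1: 1 black — skip
    3 black
  2 black
  10→3: 3 black — skip
  5 gray
    9 gray
      9→2: 2 black — skip
      8 gray
        8→3: 3 black — skip
      8 black
      9→10: 10 is gray → back edge
First back edge: 9 → 10.

9→10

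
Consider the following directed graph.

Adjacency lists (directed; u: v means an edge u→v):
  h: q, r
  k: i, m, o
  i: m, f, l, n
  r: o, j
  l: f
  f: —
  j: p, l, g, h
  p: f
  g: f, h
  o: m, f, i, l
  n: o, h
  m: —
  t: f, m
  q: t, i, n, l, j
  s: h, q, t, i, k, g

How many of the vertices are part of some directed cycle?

8

A vertex is on a directed cycle iff it belongs to a strongly connected component of size ≥ 2 (or has a self-loop).
The vertices on cycles are {g, h, i, j, n, o, q, r} — 8 in total.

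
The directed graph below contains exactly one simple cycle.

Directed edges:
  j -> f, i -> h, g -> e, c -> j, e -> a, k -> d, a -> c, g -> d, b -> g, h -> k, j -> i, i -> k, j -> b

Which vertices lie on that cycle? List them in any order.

DFS with gray/black marking from j:
j gray
  f gray
  f black
  i gray
    h gray
      k gray
        d gray
        d black
      k black
    h black
    i→k: k black — skip
  i black
  b gray
    g gray
      g→d: d black — skip
      e gray
        a gray
          c gray
            c→j: j is gray → back edge
Back edge closes the cycle j → b → g → e → a → c → j; its vertices are {a, b, c, e, g, j}.

a, b, c, e, g, j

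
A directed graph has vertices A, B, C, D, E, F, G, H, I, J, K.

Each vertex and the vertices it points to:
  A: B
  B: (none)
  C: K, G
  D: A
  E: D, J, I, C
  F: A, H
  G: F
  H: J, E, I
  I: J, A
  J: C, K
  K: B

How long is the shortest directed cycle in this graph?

For each vertex v, BFS finds the shortest path from v back to v.
The shortest such closed walk is F → H → E → C → G → F, length 5.

5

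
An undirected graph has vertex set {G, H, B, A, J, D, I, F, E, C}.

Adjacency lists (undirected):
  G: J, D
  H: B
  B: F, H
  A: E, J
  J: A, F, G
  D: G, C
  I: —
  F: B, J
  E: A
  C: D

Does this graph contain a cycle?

DFS, tracking each vertex's parent; an edge to a visited non-parent vertex closes a cycle.
Start from E:
visit E (parent –)
  visit A (parent E)
    A–E: parent, skip
    visit J (parent A)
      J–A: parent, skip
      visit F (parent J)
        visit B (parent F)
          B–F: parent, skip
          visit H (parent B)
            H–B: parent, skip
        F–J: parent, skip
      visit G (parent J)
        G–J: parent, skip
        visit D (parent G)
          D–G: parent, skip
          visit C (parent D)
            C–D: parent, skip
visit I (parent –)
No non-parent visited neighbor found — the graph is a forest.

No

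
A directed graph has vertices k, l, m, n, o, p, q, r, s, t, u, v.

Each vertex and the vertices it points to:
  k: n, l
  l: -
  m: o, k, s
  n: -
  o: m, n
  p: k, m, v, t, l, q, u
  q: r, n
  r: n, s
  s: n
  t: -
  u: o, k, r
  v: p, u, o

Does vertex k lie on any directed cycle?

k lies on a cycle iff there is a path from k back to itself.
Exploring from k, it never reaches itself; equivalently, its strongly connected component is a singleton.

No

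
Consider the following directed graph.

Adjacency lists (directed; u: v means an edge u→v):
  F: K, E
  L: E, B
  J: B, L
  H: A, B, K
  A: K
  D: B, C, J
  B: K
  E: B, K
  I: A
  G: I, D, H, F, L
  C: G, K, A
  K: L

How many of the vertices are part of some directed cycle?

A vertex is on a directed cycle iff it belongs to a strongly connected component of size ≥ 2 (or has a self-loop).
The vertices on cycles are {B, C, D, E, G, K, L} — 7 in total.

7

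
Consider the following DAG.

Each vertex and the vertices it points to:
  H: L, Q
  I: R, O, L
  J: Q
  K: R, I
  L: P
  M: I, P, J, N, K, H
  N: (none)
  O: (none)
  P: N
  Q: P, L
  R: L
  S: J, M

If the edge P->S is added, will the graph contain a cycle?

Yes

Adding P→S creates a cycle iff S can already reach P.
Path from S: S → M → P.
So S → … → P → S is a cycle.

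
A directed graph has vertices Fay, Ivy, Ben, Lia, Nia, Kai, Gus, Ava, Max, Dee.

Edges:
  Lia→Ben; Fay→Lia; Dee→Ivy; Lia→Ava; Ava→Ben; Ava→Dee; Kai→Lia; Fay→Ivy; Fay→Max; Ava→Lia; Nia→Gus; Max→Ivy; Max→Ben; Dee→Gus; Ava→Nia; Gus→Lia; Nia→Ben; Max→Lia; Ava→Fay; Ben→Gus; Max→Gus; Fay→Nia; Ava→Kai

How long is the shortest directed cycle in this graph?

For each vertex v, BFS finds the shortest path from v back to v.
The shortest such closed walk is Ava → Lia → Ava, length 2.

2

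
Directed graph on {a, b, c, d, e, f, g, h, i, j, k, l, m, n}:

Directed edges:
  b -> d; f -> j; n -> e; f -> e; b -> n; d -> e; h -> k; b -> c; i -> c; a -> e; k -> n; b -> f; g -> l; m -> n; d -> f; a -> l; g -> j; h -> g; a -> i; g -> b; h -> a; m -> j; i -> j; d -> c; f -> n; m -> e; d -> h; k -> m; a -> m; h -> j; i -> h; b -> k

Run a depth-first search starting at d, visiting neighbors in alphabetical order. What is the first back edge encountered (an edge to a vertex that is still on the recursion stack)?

DFS from d (visiting neighbors in alphabetical order); mark gray on enter, black on exit:
d gray
  c gray
  c black
  e gray
  e black
  f gray
    f→e: e black — skip
    j gray
    j black
    n gray
      n→e: e black — skip
    n black
  f black
  h gray
    a gray
      a→e: e black — skip
      i gray
        i→c: c black — skip
        i→h: h is gray → back edge
First back edge: i → h.

i→h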